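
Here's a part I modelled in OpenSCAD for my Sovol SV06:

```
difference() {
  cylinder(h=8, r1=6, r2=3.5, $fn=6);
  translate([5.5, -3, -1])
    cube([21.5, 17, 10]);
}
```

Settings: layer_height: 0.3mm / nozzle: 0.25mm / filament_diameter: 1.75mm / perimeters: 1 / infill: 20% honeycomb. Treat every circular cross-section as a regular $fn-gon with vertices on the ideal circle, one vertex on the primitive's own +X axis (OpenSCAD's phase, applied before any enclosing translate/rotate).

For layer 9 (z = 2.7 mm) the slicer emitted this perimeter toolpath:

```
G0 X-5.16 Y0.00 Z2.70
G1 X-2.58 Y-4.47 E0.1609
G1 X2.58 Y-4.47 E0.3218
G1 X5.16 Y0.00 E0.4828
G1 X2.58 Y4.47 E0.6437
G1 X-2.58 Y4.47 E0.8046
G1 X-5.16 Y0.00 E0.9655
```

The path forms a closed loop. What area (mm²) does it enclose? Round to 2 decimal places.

69.20 mm²

Apply the shoelace formula to the sequence of (X, Y) vertices; enclosed area = 69.20 mm².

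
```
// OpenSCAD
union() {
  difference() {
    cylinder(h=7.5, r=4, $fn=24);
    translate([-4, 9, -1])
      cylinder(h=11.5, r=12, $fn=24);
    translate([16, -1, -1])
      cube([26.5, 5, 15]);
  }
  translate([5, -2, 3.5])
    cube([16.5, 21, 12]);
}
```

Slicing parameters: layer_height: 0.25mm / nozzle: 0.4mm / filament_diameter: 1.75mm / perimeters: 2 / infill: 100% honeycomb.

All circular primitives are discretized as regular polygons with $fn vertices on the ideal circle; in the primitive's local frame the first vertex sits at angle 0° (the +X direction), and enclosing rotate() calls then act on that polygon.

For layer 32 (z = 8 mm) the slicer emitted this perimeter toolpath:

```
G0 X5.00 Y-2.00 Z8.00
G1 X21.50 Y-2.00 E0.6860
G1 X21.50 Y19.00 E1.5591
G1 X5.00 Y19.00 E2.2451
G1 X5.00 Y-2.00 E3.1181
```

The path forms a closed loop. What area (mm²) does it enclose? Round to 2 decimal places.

346.50 mm²

Apply the shoelace formula to the sequence of (X, Y) vertices; enclosed area = 346.50 mm².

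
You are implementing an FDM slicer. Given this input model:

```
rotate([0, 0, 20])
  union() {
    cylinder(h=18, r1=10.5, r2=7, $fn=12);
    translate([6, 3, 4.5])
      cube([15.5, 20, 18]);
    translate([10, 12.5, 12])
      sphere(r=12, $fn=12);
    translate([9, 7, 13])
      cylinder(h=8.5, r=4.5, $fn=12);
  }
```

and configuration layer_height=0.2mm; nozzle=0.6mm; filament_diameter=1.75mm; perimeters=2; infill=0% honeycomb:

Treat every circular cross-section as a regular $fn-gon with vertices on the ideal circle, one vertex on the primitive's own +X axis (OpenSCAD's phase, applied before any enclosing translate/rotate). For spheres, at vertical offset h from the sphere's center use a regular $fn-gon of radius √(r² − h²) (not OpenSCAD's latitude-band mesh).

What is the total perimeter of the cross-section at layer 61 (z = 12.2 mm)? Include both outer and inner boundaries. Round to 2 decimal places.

107.71 mm

At z = 12.2 mm: the cone: at t=0.678 of its height the radius interpolates to r₁+(r₂−r₁)t = 8.128, giving a regular 12-gon of that circumradius (perimeter = 2·12·8.128·sin(180°/12) = 50.49 mm); the 15.5×20 cube at (6, 3) contributes its full rectangle (perimeter 71.00 mm); the r=12 sphere at (10, 12.5) slices to a regular 12-gon of circumradius 11.998 (√(r²−h²) with h=0.2 from center) (perimeter = 2·12·11.998·sin(180°/12) = 74.53 mm); the cylinder at (9, 7) is absent (z outside [13, 21.5]); Taking the union: the regions partially overlap (shared area 308.07 mm²), so the edge portions inside another operand are dropped and the merged outline is re-measured after clipping — boundary = 107.71 mm; (whole slice rotated 20° about Z — lengths, areas and connectivity unchanged). Overall, the cross-section is a single solid region. Total boundary length (outer) = 107.71 mm.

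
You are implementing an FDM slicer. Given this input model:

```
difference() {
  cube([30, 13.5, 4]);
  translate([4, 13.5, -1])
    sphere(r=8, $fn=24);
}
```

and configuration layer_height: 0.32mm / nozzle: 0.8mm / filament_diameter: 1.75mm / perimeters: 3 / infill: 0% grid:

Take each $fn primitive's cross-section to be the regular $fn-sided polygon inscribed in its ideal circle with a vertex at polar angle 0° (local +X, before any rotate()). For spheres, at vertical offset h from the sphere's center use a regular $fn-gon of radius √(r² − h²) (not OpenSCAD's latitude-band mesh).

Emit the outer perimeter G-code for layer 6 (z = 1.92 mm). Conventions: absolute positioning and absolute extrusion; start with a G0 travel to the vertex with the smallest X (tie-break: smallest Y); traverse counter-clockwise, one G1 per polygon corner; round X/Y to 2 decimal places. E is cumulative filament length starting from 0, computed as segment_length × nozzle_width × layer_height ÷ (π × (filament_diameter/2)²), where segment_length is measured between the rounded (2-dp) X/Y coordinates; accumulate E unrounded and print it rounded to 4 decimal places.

G0 X0.00 Y0.00 Z1.92
G1 X30.00 Y0.00 E3.1930
G1 X30.00 Y13.50 E4.6298
G1 X11.45 Y13.50 E6.6041
G1 X11.19 Y11.57 E6.8114
G1 X10.45 Y9.78 E7.0176
G1 X9.27 Y8.23 E7.2249
G1 X7.72 Y7.05 E7.4322
G1 X5.93 Y6.31 E7.6384
G1 X4.00 Y6.05 E7.8456
G1 X2.07 Y6.31 E8.0529
G1 X0.28 Y7.05 E8.2591
G1 X0.00 Y7.26 E8.2963
G1 X0.00 Y0.00 E9.0690

At z = 1.92 mm: the 30×13.5 cube contributes its full rectangle; the r=8 sphere at (4, 13.5) contributes a regular 24-gon of circumradius √(8²−2.92²) = 7.448; Taking the first minus the rest: starting from the 30×13.5 cube, the r=8 sphere at (4, 13.5) partially overlaps it — only the 71.19 mm² overlap (of its 172.29 mm²) is removed, clipping the outline — 1 connected region. The outline is a single polygon with 13 vertices. Extrusion per mm of travel: 0.8 × 0.32 / (π × 0.875²) = 0.106432. Accumulating E over each segment gives final E = 9.0690.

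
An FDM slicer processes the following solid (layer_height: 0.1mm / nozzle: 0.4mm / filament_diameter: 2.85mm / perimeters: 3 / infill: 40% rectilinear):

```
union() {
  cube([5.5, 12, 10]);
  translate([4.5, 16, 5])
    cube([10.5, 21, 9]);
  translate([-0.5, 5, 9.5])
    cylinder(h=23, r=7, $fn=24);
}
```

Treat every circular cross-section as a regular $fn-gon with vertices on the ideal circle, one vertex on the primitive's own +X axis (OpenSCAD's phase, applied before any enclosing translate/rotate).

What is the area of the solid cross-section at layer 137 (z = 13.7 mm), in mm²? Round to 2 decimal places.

At z = 13.7 mm: the cube is not intersected at this z (z outside [0, 10]); the 10.5×21 cube at (4.5, 16) contributes its full rectangle (area 220.50 mm²); the r=7 cylinder at (-0.5, 5) gives a regular 24-gon of circumradius 7 (constant along its height) (area = (24/2)·7.000²·sin(360°/24) = 152.19 mm²); Taking the union: the 2 present regions are separate (no shared area or edge), so areas and boundary lengths simply add and each stays a separate island — area = 372.69 mm². Overall, the cross-section has 2 separate islands. Net area = 372.69 mm².

372.69 mm²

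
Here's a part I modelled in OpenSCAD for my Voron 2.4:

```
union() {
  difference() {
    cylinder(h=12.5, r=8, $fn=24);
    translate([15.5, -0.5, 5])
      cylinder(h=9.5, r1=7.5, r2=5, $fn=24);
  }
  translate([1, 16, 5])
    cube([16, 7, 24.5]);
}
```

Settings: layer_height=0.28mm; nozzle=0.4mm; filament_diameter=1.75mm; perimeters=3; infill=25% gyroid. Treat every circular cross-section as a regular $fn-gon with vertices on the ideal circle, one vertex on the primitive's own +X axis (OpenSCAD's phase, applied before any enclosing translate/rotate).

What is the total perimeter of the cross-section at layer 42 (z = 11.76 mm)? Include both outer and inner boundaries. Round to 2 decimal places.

96.12 mm

At z = 11.76 mm: the cylinder: section is a regular 24-gon, circumradius r=8 (perimeter = 2·24·8.000·sin(180°/24) = 50.12 mm); the cone at (15.5, -0.5): at t=0.712 of its height the radius interpolates to r₁+(r₂−r₁)t = 5.721, giving a regular 24-gon of that circumradius (perimeter = 2·24·5.721·sin(180°/24) = 35.84 mm); Taking the first minus the rest: starting from the r=8 cylinder, the cone at (15.5, -0.5) misses the remaining region (no effect) — boundary = 50.12 mm; the cube at (1, 16) (footprint 16×7) is included at this height (perimeter 46.00 mm); Merging all regions: the 2 present regions are separate (no shared area or edge), so areas and boundary lengths simply add and each stays a separate island — boundary = 96.12 mm. Overall, the cross-section has 2 separate islands. Total boundary length (outer) = 96.12 mm.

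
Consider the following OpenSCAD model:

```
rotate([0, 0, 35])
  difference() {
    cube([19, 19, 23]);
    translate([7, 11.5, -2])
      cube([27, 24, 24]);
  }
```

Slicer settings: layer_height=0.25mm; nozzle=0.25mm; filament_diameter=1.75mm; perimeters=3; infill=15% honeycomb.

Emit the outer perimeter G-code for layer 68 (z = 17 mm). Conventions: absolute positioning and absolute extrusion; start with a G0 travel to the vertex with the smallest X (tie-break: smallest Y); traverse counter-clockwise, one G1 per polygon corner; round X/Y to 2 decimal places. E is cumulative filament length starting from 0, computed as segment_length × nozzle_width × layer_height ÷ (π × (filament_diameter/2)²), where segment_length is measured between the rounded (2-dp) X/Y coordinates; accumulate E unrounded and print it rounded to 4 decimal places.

G0 X-10.90 Y15.56 Z17.00
G1 X0.00 Y0.00 E0.4937
G1 X15.56 Y10.90 E0.9873
G1 X8.97 Y20.32 E1.2860
G1 X-0.86 Y13.44 E1.5978
G1 X-5.16 Y19.58 E1.7926
G1 X-10.90 Y15.56 E1.9747

At z = 17 mm: the cube is present — its section is the full 19×19 rectangle; the cube at (7, 11.5) (footprint 27×24) is included at this height; Taking the first minus the rest: starting from the 19×19 cube, the 27×24 cube at (7, 11.5) partially overlaps it — only the 90.00 mm² overlap (of its 648.00 mm²) is removed, clipping the outline — 1 connected region; (whole slice rotated 35° about Z — lengths, areas and connectivity unchanged). The outline is a single polygon with 6 vertices. Extrusion per mm of travel: 0.25 × 0.25 / (π × 0.875²) = 0.025984. Accumulating E over each segment gives final E = 1.9747.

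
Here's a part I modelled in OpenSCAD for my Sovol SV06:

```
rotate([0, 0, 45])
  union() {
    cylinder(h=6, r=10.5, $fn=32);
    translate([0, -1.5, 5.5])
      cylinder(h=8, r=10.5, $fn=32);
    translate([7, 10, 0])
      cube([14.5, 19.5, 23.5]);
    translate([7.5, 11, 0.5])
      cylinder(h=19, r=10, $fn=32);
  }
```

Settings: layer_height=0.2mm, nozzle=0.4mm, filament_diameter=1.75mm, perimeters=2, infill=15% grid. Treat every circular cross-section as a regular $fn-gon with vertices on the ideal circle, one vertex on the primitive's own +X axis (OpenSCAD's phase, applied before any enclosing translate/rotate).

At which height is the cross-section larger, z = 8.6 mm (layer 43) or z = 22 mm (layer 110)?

layer 43 (z = 8.6 mm)

Layer 43 (z = 8.6): the cylinder does not reach this height (z outside [0, 6]); the r=10.5 cylinder at (0, -1.5) gives a regular 32-gon of circumradius 10.5 (constant along its height) (area = (32/2)·10.500²·sin(360°/32) = 344.14 mm²); the 14.5×19.5 cube at (7, 10) contributes its full rectangle (area 282.75 mm²); the cylinder at (7.5, 11): section is a regular 32-gon, circumradius r=10 (area = (32/2)·10.000²·sin(360°/32) = 312.14 mm²); Merging all regions: the regions partially overlap — summed areas 939.03 mm² minus the doubly-counted overlap 151.19 mm² gives 787.84 mm² — area = 787.84 mm²; (whole slice rotated 45° about Z — lengths, areas and connectivity unchanged). So its area = 787.84 mm². Layer 110 (z = 22): the cylinder is absent (z outside [0, 6]); the cylinder at (0, -1.5) does not reach this height (z outside [5.5, 13.5]); the 14.5×19.5 cube at (7, 10) contributes its full rectangle (area 282.75 mm²); the cylinder at (7.5, 11) does not reach this height (z outside [0.5, 19.5]); Merging all regions: only the 14.5×19.5 cube at (7, 10) is present, so the union is just that shape — area = 282.75 mm²; (rotated 45° about Z; rotation is an isometry so areas/perimeters/island counts are preserved). So its area = 282.75 mm². Layer 43 is larger (787.84 vs 282.75 mm²).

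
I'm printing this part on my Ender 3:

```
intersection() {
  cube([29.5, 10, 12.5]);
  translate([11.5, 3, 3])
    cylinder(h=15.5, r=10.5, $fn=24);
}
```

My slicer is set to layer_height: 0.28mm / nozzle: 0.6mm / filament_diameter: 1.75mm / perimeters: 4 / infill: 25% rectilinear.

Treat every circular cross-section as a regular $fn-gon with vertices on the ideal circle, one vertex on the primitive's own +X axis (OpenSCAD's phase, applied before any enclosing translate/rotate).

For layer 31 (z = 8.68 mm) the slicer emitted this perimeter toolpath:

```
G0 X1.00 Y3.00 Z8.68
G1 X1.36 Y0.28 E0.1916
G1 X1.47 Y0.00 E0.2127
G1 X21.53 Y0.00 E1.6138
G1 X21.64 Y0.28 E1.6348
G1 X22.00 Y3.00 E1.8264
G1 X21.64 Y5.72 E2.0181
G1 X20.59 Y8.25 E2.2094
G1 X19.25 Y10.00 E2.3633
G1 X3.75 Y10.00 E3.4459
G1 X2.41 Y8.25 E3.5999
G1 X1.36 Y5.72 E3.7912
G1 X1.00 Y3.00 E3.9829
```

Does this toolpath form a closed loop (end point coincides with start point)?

Start point (G0): (1.00, 3.00). End point (last G1): the path returns to the start — closed.

yes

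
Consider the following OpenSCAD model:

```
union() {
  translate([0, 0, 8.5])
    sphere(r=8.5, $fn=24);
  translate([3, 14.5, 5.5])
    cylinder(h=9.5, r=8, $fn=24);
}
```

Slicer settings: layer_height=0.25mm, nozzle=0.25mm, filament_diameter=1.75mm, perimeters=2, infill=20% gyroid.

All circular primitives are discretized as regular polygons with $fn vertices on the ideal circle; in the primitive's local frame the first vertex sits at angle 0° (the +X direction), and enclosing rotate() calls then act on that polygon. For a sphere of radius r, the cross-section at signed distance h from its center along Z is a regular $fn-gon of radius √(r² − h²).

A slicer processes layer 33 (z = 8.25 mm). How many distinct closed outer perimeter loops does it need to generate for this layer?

1

At z = 8.25 mm: the sphere: section is a regular 24-gon, circumradius = √(r²−h²) = √(8.5²−0.25²) = 8.496; the cylinder at (3, 14.5): section is a regular 24-gon, circumradius r=8; Merging all regions: the regions partially overlap (shared area 7.57 mm²), so overlapping operands fuse into one piece — 1 connected region. The result has 1 disconnected region.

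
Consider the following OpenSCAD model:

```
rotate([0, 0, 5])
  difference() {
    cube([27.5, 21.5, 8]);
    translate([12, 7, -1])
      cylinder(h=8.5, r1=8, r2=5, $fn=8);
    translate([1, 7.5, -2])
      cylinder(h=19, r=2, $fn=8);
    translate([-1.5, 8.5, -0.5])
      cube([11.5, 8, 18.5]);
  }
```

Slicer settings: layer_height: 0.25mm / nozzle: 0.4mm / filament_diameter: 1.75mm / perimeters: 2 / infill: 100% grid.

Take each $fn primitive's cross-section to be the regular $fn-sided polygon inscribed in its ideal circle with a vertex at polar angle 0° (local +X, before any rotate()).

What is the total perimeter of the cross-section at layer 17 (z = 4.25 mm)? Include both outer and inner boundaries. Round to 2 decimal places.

At z = 4.25 mm: the 27.5×21.5 cube contributes its full rectangle (perimeter 98.00 mm); the cone at (12, 7) contributes a regular 8-gon of circumradius 6.147 (interpolated between r1=8 and r2=5 at t=0.618) (perimeter = 2·8·6.147·sin(180°/8) = 37.64 mm); the cylinder at (1, 7.5): section is a regular 8-gon, circumradius r=2 (perimeter = 2·8·2.000·sin(180°/8) = 12.25 mm); the 11.5×8 cube at (-1.5, 8.5) contributes its full rectangle (perimeter 39.00 mm); Taking the first minus the rest: starting from the 27.5×21.5 cube, the cone at (12, 7) lies wholly inside it (removes its full 106.88 mm² and its 37.64 mm outline becomes a hole wall); the r=2 cylinder at (1, 7.5) partially overlaps it — only the 9.24 mm² overlap (of its 11.31 mm²) is removed, clipping the outline; the 11.5×8 cube at (-1.5, 8.5) partially overlaps it — only the 68.67 mm² overlap (of its 92.00 mm²) is removed, clipping the outline — boundary = 142.73 mm; (rotated 5° about Z; rotation is an isometry so areas/perimeters/island counts are preserved). Overall, the cross-section is a single solid region. Total boundary length (outer) = 142.73 mm.

142.73 mm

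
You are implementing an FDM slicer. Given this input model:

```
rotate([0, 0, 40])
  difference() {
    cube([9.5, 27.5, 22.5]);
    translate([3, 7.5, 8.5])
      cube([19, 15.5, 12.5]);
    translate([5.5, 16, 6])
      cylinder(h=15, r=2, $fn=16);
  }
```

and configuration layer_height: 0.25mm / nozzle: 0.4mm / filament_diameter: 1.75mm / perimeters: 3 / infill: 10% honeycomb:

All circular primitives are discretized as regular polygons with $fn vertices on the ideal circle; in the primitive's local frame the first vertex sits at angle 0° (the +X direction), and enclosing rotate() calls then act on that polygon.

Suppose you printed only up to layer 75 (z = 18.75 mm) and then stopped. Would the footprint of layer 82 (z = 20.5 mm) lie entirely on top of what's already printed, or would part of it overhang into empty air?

Compare the two slices. At z = 18.75: the 9.5×27.5 cube contributes its full rectangle (area 261.25 mm²); the cube at (3, 7.5) (footprint 19×15.5) is included at this height (area 294.50 mm²); the r=2 cylinder at (5.5, 16) gives a regular 16-gon of circumradius 2 (constant along its height) (area = (16/2)·2.000²·sin(360°/16) = 12.25 mm²); Taking the first minus the rest: starting from the 9.5×27.5 cube (261.25 mm²), the 19×15.5 cube at (3, 7.5) partially overlaps it — only the 100.75 mm² overlap (of its 294.50 mm²) is removed, clipping the outline; the r=2 cylinder at (5.5, 16) misses the remaining region (no effect) — area = 160.50 mm²; (rotated 40° about Z; rotation is an isometry so areas/perimeters/island counts are preserved). At z = 20.5: the 9.5×27.5 cube contributes its full rectangle (area 261.25 mm²); the cube at (3, 7.5) (footprint 19×15.5) is included at this height (area 294.50 mm²); the cylinder at (5.5, 16): section is a regular 16-gon, circumradius r=2 (area = (16/2)·2.000²·sin(360°/16) = 12.25 mm²); After the difference (first − rest): starting from the 9.5×27.5 cube (261.25 mm²), the 19×15.5 cube at (3, 7.5) partially overlaps it — only the 100.75 mm² overlap (of its 294.50 mm²) is removed, clipping the outline; the r=2 cylinder at (5.5, 16) misses the remaining region (no effect) — area = 160.50 mm²; (whole slice rotated 40° about Z — lengths, areas and connectivity unchanged). Checking containment: the cross-section at z = 20.5 is a subset of the cross-section at z = 18.75.

entirely on top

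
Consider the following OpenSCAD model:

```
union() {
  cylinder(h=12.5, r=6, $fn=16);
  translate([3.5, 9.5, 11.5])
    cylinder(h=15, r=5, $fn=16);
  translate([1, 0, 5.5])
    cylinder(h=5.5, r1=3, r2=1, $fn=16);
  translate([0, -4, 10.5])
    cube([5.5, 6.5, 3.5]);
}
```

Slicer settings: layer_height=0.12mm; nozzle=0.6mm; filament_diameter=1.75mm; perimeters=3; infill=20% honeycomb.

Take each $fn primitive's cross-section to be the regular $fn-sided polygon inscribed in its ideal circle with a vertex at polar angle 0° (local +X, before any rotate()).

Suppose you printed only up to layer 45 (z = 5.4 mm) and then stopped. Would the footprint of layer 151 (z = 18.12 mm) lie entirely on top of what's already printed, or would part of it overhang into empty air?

part overhangs

Compare the two slices. At z = 5.4: the r=6 cylinder gives a regular 16-gon of circumradius 6 (constant along its height) (area = (16/2)·6.000²·sin(360°/16) = 110.21 mm²); the cylinder at (3.5, 9.5) is absent (z outside [11.5, 26.5]); the cone at (1, 0) is not intersected at this z (z outside [5.5, 11]); the cube at (0, -4) is absent (z outside [10.5, 14]); Merging all regions: only the r=6 cylinder is present, so the union is just that shape — area = 110.21 mm². At z = 18.12: the cylinder does not reach this height (z outside [0, 12.5]); the r=5 cylinder at (3.5, 9.5) gives a regular 16-gon of circumradius 5 (constant along its height) (area = (16/2)·5.000²·sin(360°/16) = 76.54 mm²); the cone at (1, 0) does not reach this height (z outside [5.5, 11]); the cube at (0, -4) does not reach this height (z outside [10.5, 14]); Taking the union: only the r=5 cylinder at (3.5, 9.5) is present, so the union is just that shape — area = 76.54 mm². Checking containment: at z = 18.12 the cross-section extends beyond the z = 5.4 cross-section by about 74.62 mm².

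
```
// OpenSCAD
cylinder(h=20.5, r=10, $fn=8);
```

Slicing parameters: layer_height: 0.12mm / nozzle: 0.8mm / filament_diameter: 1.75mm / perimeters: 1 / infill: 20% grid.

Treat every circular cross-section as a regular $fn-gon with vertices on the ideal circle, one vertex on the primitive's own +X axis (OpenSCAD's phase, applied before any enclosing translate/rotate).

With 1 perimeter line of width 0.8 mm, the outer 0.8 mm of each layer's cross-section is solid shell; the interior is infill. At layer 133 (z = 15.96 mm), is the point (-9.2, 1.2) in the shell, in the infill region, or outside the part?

shell

At z = 15.96 mm: the cylinder: section is a regular 8-gon, circumradius r=10. Overall, the cross-section is a single solid region. The nearest boundary edge runs (-7.07, 7.07)→(-10.00, 0.00); distance from the point to it = 0.28 mm. The point is inside the cross-section, 0.28 mm from the nearest boundary — within the 0.8 mm shell band (1 × 0.8).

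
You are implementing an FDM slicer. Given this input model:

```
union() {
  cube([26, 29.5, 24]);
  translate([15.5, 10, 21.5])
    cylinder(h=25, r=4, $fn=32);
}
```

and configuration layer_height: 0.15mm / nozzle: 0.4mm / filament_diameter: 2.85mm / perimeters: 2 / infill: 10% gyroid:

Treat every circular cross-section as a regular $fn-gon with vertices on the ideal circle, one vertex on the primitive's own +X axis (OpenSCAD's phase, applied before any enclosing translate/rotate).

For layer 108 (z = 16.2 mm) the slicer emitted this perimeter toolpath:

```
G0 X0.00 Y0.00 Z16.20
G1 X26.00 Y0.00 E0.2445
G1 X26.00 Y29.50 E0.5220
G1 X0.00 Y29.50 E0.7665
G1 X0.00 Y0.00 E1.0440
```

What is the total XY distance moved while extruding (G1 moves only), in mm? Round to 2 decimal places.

Sum the Euclidean lengths of each G1 segment: total = 111.00 mm.

111.00 mm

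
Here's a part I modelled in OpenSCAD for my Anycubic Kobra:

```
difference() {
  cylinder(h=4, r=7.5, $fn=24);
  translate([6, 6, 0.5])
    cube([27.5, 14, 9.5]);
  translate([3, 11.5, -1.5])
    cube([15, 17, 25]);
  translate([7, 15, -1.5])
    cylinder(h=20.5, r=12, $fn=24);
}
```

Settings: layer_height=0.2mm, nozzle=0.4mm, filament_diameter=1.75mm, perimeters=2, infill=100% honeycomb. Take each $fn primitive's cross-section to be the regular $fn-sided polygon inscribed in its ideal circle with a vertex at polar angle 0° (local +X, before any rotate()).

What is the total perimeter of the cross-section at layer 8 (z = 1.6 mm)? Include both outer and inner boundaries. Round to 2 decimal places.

46.40 mm

At z = 1.6 mm: the r=7.5 cylinder gives a regular 24-gon of circumradius 7.5 (constant along its height) (perimeter = 2·24·7.500·sin(180°/24) = 46.99 mm); the cube at (6, 6) (footprint 27.5×14) is included at this height (perimeter 83.00 mm); the cube at (3, 11.5) is present — its section is the full 15×17 rectangle (perimeter 64.00 mm); the r=12 cylinder at (7, 15) gives a regular 24-gon of circumradius 12 (constant along its height) (perimeter = 2·24·12.000·sin(180°/24) = 75.18 mm); After the difference (first − rest): starting from the r=7.5 cylinder, the 27.5×14 cube at (6, 6) misses the remaining region (no effect); the 15×17 cube at (3, 11.5) misses the remaining region (no effect); the r=12 cylinder at (7, 15) partially overlaps it — only the 18.77 mm² overlap (of its 447.24 mm²) is removed, clipping the outline — boundary = 46.40 mm. Overall, the cross-section is a single solid region. Total boundary length (outer) = 46.40 mm.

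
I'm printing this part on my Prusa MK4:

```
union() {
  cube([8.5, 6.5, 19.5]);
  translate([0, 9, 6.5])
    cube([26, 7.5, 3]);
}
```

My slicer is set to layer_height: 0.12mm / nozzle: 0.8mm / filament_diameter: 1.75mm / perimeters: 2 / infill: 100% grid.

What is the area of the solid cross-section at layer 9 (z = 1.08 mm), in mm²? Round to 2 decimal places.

55.25 mm²

At z = 1.08 mm: the cube (footprint 8.5×6.5) is included at this height (area 55.25 mm²); the cube at (0, 9) is not intersected at this z (z outside [6.5, 9.5]); Taking the union: only the 8.5×6.5 cube is present, so the union is just that shape — area = 55.25 mm². Overall, the cross-section is a single solid region. Net area = 55.25 mm².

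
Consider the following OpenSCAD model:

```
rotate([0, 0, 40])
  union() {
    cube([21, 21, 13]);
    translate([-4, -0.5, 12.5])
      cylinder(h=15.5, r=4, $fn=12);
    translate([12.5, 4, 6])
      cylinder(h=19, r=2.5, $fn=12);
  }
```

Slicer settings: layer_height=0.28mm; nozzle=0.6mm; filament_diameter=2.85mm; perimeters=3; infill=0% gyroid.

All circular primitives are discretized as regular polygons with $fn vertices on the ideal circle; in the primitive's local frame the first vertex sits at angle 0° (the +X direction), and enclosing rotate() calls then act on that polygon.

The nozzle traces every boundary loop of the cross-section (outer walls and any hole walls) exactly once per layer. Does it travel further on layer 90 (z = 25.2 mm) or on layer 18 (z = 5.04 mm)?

Layer 90 (z = 25.2): the cube is absent (z outside [0, 13]); the r=4 cylinder at (-4, -0.5) contributes a regular 12-gon of circumradius 4 (perimeter = 2·12·4.000·sin(180°/12) = 24.85 mm); the cylinder at (12.5, 4) is absent (z outside [6, 25]); Taking the union: only the r=4 cylinder at (-4, -0.5) is present, so the union is just that shape — boundary = 24.85 mm; (rotated 40° about Z; rotation is an isometry so areas/perimeters/island counts are preserved). So its perimeter = 24.85 mm. Layer 18 (z = 5.04): the 21×21 cube contributes its full rectangle (perimeter 84.00 mm); the cylinder at (-4, -0.5) is not intersected at this z (z outside [12.5, 28]); the cylinder at (12.5, 4) does not reach this height (z outside [6, 25]); Combining (union): only the 21×21 cube is present, so the union is just that shape — boundary = 84.00 mm; (rotated 40° about Z; rotation is an isometry so areas/perimeters/island counts are preserved). So its perimeter = 84.00 mm. Layer 18 is larger (84.00 vs 24.85 mm).

layer 18 (z = 5.04 mm)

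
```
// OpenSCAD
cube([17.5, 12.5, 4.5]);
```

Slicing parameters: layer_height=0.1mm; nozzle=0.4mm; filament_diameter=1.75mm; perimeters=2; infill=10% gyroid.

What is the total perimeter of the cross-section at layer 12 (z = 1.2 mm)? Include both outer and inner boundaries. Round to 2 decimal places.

At z = 1.2 mm: the cube is present — its section is the full 17.5×12.5 rectangle (perimeter 60.00 mm). Overall, the cross-section is a single solid region. Total boundary length (outer) = 60.00 mm.

60.00 mm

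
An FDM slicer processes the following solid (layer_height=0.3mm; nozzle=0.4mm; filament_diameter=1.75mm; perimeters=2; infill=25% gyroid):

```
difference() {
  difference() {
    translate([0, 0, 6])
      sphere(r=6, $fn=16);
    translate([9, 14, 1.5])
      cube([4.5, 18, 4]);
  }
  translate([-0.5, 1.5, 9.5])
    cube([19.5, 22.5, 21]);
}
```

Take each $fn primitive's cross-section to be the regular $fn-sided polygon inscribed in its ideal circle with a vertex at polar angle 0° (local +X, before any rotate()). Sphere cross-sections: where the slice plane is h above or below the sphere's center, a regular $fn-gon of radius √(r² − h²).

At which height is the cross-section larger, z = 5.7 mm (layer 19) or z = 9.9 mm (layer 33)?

layer 19 (z = 5.7 mm)

Layer 19 (z = 5.7): the r=6 sphere contributes a regular 16-gon of circumradius √(6²−0.3²) = 5.992 (area = (16/2)·5.992²·sin(360°/16) = 109.94 mm²); the cube at (9, 14) does not reach this height (z outside [1.5, 5.5]); Taking the first minus the rest: none of the subtracted shapes is present at this height, so the r=6 sphere is unchanged — area = 109.94 mm²; the cube at (-0.5, 1.5) is not intersected at this z (z outside [9.5, 30.5]); Subtracting the remaining from the first: none of the subtracted shapes is present at this height, so that combined region is unchanged — area = 109.94 mm². So its area = 109.94 mm². Layer 33 (z = 9.9): the r=6 sphere contributes a regular 16-gon of circumradius √(6²−3.9²) = 4.560 (area = (16/2)·4.560²·sin(360°/16) = 63.65 mm²); the cube at (9, 14) is not intersected at this z (z outside [1.5, 5.5]); Taking the first minus the rest: none of the subtracted shapes is present at this height, so the r=6 sphere is unchanged — area = 63.65 mm²; the 19.5×22.5 cube at (-0.5, 1.5) contributes its full rectangle (area 438.75 mm²); After the difference (first − rest): starting from the result so far (63.65 mm²), the 19.5×22.5 cube at (-0.5, 1.5) partially overlaps it — only the 10.80 mm² overlap (of its 438.75 mm²) is removed, clipping the outline — area = 52.85 mm². So its area = 52.85 mm². Layer 19 is larger (109.94 vs 52.85 mm²).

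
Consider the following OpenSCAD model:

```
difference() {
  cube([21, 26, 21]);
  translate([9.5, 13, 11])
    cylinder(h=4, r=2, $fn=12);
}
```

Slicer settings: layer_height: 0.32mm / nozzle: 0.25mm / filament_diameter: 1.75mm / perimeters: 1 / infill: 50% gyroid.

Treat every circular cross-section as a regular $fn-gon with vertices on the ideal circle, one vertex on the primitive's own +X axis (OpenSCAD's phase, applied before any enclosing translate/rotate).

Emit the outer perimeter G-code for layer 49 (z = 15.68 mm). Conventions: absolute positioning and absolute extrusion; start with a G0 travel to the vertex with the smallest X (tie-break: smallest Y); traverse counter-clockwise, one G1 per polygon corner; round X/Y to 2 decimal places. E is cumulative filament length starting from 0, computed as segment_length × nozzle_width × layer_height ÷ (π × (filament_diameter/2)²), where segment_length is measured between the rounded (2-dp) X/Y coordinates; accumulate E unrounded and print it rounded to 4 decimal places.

At z = 15.68 mm: the cube is present — its section is the full 21×26 rectangle; the cylinder at (9.5, 13) is absent (z outside [11, 15]); After the difference (first − rest): none of the subtracted shapes is present at this height, so the 21×26 cube is unchanged — 1 connected region. The outline is a single polygon with 4 vertices. Extrusion per mm of travel: 0.25 × 0.32 / (π × 0.875²) = 0.033260. Accumulating E over each segment gives final E = 3.1265.

G0 X0.00 Y0.00 Z15.68
G1 X21.00 Y0.00 E0.6985
G1 X21.00 Y26.00 E1.5632
G1 X0.00 Y26.00 E2.2617
G1 X0.00 Y0.00 E3.1265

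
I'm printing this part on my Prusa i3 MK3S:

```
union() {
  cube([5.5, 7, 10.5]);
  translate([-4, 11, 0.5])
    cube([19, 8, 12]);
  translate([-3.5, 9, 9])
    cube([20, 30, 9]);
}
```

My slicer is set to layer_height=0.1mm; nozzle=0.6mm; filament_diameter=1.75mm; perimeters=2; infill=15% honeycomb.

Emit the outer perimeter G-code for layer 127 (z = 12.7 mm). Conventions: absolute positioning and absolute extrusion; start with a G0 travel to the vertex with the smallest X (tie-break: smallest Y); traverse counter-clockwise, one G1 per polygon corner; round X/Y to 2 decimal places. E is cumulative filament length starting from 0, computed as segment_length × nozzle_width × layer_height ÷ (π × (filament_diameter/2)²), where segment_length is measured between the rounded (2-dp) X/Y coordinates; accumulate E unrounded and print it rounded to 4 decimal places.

G0 X-3.50 Y9.00 Z12.70
G1 X16.50 Y9.00 E0.4989
G1 X16.50 Y39.00 E1.2473
G1 X-3.50 Y39.00 E1.7462
G1 X-3.50 Y9.00 E2.4945

At z = 12.7 mm: the cube is absent (z outside [0, 10.5]); the cube at (-4, 11) is absent (z outside [0.5, 12.5]); the cube at (-3.5, 9) is present — its section is the full 20×30 rectangle; Merging all regions: only the 20×30 cube at (-3.5, 9) is present, so the union is just that shape — 1 connected region. The outline is a single polygon with 4 vertices. Extrusion per mm of travel: 0.6 × 0.1 / (π × 0.875²) = 0.024945. Accumulating E over each segment gives final E = 2.4945.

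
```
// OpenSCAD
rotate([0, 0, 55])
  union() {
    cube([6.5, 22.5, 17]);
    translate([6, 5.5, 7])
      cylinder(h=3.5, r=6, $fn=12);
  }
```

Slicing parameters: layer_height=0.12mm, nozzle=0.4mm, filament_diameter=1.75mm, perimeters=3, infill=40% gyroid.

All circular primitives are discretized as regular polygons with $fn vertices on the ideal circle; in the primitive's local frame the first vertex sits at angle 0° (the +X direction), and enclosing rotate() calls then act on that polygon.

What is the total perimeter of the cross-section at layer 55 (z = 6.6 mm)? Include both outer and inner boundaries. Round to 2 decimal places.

At z = 6.6 mm: the cube (footprint 6.5×22.5) is included at this height (perimeter 58.00 mm); the cylinder at (6, 5.5) is not intersected at this z (z outside [7, 10.5]); Taking the union: only the 6.5×22.5 cube is present, so the union is just that shape — boundary = 58.00 mm; (rotated 55° about Z; rotation is an isometry so areas/perimeters/island counts are preserved). Overall, the cross-section is a single solid region. Total boundary length (outer) = 58.00 mm.

58.00 mm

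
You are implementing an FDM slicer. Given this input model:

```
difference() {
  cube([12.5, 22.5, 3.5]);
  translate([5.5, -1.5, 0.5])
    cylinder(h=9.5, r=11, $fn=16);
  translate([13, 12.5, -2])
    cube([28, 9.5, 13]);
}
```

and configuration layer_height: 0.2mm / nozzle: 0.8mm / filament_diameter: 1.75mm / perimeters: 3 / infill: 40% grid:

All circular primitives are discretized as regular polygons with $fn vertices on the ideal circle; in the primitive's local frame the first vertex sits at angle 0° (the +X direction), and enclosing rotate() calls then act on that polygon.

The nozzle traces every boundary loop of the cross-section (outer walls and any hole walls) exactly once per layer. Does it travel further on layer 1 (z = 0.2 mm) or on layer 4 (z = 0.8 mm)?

layer 1 (z = 0.2 mm)

Layer 1 (z = 0.2): the cube (footprint 12.5×22.5) is included at this height (perimeter 70.00 mm); the cylinder at (5.5, -1.5) is absent (z outside [0.5, 10]); the cube at (13, 12.5) (footprint 28×9.5) is included at this height (perimeter 75.00 mm); Taking the first minus the rest: starting from the 12.5×22.5 cube, the 28×9.5 cube at (13, 12.5) misses the remaining region (no effect) — boundary = 70.00 mm. So its perimeter = 70.00 mm. Layer 4 (z = 0.8): the cube is present — its section is the full 12.5×22.5 rectangle (perimeter 70.00 mm); the r=11 cylinder at (5.5, -1.5) gives a regular 16-gon of circumradius 11 (constant along its height) (perimeter = 2·16·11.000·sin(180°/16) = 68.67 mm); the cube at (13, 12.5) (footprint 28×9.5) is included at this height (perimeter 75.00 mm); After the difference (first − rest): starting from the 12.5×22.5 cube, the r=11 cylinder at (5.5, -1.5) partially overlaps it — only the 108.65 mm² overlap (of its 370.44 mm²) is removed, clipping the outline; the 28×9.5 cube at (13, 12.5) misses the remaining region (no effect) — boundary = 56.39 mm. So its perimeter = 56.39 mm. Layer 1 is larger (70.00 vs 56.39 mm).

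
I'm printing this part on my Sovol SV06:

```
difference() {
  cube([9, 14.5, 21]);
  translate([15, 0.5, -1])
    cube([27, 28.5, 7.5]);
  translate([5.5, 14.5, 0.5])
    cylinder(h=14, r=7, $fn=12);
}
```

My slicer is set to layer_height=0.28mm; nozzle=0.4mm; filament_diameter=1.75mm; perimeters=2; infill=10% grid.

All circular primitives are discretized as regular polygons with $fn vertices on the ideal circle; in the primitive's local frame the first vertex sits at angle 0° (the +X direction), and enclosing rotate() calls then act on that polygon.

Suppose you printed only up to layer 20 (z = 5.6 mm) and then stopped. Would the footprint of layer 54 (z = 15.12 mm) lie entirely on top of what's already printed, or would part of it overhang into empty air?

Compare the two slices. At z = 5.6: the cube is present — its section is the full 9×14.5 rectangle (area 130.50 mm²); the cube at (15, 0.5) (footprint 27×28.5) is included at this height (area 769.50 mm²); the cylinder at (5.5, 14.5): section is a regular 12-gon, circumradius r=7 (area = (12/2)·7.000²·sin(360°/12) = 147.00 mm²); Taking the first minus the rest: starting from the 9×14.5 cube (130.50 mm²), the 27×28.5 cube at (15, 0.5) misses the remaining region (no effect); the r=7 cylinder at (5.5, 14.5) partially overlaps it — only the 55.84 mm² overlap (of its 147.00 mm²) is removed, clipping the outline — area = 74.66 mm². At z = 15.12: the 9×14.5 cube contributes its full rectangle (area 130.50 mm²); the cube at (15, 0.5) does not reach this height (z outside [-1, 6.5]); the cylinder at (5.5, 14.5) is not intersected at this z (z outside [0.5, 14.5]); After the difference (first − rest): none of the subtracted shapes is present at this height, so the 9×14.5 cube is unchanged — area = 130.50 mm². Checking containment: at z = 15.12 the cross-section extends beyond the z = 5.6 cross-section by about 55.84 mm².

part overhangs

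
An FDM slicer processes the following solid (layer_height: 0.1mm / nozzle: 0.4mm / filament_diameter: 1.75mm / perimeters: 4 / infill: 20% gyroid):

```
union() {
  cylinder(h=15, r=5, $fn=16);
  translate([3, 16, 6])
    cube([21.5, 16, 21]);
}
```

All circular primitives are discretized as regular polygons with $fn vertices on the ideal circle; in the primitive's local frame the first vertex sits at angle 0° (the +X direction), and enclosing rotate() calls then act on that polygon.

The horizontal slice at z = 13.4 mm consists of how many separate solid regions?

2

At z = 13.4 mm: the cylinder: section is a regular 16-gon, circumradius r=5; the 21.5×16 cube at (3, 16) contributes its full rectangle; Taking the union: the 2 present regions are separate (no shared area or edge), so areas and boundary lengths simply add and each stays a separate island — 2 connected regions. The result has 2 disconnected regions.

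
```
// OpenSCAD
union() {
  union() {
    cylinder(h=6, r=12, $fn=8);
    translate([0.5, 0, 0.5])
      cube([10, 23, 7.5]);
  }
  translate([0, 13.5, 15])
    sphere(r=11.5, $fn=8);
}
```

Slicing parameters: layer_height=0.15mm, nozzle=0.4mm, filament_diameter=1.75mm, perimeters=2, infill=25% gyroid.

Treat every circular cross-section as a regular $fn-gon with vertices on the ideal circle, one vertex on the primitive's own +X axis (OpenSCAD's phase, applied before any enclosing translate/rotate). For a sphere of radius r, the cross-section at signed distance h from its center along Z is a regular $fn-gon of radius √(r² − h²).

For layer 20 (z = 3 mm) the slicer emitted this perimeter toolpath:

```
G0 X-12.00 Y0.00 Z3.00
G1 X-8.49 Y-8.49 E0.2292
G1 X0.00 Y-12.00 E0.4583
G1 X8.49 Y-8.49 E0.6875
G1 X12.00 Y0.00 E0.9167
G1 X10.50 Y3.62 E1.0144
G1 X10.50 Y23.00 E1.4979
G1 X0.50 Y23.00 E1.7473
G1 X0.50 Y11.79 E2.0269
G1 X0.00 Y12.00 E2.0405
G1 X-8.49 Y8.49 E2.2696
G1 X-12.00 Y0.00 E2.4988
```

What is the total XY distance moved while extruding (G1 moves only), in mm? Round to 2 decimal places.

100.17 mm

Sum the Euclidean lengths of each G1 segment: total = 100.17 mm.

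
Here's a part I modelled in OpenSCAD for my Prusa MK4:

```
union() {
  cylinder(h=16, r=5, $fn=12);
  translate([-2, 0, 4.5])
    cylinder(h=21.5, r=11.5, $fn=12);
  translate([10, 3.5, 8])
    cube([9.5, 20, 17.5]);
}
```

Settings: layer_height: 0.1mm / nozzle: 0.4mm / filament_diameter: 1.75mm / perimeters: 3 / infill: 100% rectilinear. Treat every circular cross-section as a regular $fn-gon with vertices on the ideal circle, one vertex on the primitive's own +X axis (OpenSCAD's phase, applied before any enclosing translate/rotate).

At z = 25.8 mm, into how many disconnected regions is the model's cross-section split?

1

At z = 25.8 mm: the cylinder does not reach this height (z outside [0, 16]); the cylinder at (-2, 0): section is a regular 12-gon, circumradius r=11.5; the cube at (10, 3.5) does not reach this height (z outside [8, 25.5]); Merging all regions: only the r=11.5 cylinder at (-2, 0) is present, so the union is just that shape — 1 connected region. The result has 1 disconnected region.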